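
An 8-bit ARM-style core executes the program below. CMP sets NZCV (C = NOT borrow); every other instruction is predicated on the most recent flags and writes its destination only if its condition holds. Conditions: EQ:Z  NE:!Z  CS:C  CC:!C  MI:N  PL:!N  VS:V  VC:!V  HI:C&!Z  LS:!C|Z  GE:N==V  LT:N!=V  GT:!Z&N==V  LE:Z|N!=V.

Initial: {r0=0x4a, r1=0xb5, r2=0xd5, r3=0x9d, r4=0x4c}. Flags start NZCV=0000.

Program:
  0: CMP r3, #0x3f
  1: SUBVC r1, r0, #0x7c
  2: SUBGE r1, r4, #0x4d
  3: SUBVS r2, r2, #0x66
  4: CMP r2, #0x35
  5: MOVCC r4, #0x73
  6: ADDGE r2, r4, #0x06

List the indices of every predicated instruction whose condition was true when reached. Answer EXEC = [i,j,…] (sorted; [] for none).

[0] flags=0011 → (cmp)
[1] flags=0011 VC?F → skip
[2] flags=0011 GE?F → skip
[3] flags=0011 VS?T → r2=0x6f
[4] flags=0010 → (cmp)
[5] flags=0010 CC?F → skip
[6] flags=0010 GE?T → r2=0x52

EXEC = [3,6]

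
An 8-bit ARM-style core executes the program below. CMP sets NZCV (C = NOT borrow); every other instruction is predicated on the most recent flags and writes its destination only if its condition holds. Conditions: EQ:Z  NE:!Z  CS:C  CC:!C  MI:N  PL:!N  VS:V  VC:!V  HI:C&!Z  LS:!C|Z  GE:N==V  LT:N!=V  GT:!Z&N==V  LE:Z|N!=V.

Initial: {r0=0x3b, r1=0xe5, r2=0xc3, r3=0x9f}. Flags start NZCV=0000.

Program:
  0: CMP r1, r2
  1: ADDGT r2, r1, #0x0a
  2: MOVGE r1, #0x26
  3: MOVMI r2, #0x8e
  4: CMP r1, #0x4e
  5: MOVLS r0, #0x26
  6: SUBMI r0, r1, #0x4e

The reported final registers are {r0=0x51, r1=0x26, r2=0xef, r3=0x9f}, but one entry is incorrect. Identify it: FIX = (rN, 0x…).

[0] flags=0010 → (cmp)
[1] flags=0010 GT?T → r2=0xef
[2] flags=0010 GE?T → r1=0x26
[3] flags=0010 MI?F → skip
[4] flags=1000 → (cmp)
[5] flags=1000 LS?T → r0=0x26
[6] flags=1000 MI?T → r0=0xd8

FIX = (r0, 0xd8)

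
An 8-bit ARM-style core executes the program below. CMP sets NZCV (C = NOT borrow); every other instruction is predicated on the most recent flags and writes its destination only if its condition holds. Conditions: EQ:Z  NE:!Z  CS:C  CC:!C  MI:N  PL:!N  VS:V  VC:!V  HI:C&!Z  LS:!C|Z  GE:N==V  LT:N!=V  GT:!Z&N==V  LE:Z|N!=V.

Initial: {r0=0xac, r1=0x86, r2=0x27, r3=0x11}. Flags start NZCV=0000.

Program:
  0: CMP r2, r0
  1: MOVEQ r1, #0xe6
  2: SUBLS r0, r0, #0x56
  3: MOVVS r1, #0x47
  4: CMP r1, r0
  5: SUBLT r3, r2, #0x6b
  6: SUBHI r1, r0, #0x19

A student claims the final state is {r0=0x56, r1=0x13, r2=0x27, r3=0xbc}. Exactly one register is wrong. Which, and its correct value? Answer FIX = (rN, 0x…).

FIX = (r1, 0x3d)

[0] flags=0000 → (cmp)
[1] flags=0000 EQ?F → skip
[2] flags=0000 LS?T → r0=0x56
[3] flags=0000 VS?F → skip
[4] flags=0011 → (cmp)
[5] flags=0011 LT?T → r3=0xbc
[6] flags=0011 HI?T → r1=0x3d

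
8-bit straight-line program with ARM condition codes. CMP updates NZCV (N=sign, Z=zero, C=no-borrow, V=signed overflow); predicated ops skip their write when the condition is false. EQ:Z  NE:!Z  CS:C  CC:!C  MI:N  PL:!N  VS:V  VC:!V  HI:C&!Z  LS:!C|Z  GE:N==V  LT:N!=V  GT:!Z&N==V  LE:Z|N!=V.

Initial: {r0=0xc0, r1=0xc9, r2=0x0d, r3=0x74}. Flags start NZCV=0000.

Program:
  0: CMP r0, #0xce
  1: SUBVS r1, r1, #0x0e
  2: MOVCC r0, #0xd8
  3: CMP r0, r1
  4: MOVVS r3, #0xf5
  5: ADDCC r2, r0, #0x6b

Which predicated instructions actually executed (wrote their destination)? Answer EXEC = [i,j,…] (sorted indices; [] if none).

0: ✓ CMP  NZCV=1000
1: · SUBVS
2: ✓ MOVCC  r0←0xd8
3: ✓ CMP  NZCV=0010
4: · MOVVS
5: · ADDCC

EXEC = [2]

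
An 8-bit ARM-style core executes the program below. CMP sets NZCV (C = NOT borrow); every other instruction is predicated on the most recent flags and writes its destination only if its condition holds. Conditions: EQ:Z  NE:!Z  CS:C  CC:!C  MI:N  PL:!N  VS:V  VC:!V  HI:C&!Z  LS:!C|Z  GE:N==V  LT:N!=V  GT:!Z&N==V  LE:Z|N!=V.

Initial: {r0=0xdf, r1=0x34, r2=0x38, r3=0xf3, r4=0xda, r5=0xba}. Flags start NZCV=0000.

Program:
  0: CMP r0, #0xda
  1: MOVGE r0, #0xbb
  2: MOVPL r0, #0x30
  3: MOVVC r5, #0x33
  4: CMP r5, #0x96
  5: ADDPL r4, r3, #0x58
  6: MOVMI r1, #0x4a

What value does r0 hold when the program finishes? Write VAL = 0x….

0: ✓ CMP  NZCV=0010
1: ✓ MOVGE  r0←0xbb
2: ✓ MOVPL  r0←0x30
3: ✓ MOVVC  r5←0x33
4: ✓ CMP  NZCV=1001
5: · ADDPL
6: ✓ MOVMI  r1←0x4a

VAL = 0x30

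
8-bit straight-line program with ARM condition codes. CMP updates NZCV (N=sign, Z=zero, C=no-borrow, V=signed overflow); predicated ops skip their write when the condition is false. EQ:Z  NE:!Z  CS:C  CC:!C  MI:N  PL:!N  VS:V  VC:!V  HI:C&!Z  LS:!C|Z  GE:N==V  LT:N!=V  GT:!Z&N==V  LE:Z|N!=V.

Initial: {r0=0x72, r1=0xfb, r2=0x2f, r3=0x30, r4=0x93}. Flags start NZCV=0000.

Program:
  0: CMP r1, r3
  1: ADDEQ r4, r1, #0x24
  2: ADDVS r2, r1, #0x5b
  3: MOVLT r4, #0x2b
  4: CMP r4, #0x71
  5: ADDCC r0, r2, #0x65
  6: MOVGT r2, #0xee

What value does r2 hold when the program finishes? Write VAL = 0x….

[0] flags=1010 → (cmp)
[1] flags=1010 EQ?F → skip
[2] flags=1010 VS?F → skip
[3] flags=1010 LT?T → r4=0x2b
[4] flags=1000 → (cmp)
[5] flags=1000 CC?T → r0=0x94
[6] flags=1000 GT?F → skip

VAL = 0x2f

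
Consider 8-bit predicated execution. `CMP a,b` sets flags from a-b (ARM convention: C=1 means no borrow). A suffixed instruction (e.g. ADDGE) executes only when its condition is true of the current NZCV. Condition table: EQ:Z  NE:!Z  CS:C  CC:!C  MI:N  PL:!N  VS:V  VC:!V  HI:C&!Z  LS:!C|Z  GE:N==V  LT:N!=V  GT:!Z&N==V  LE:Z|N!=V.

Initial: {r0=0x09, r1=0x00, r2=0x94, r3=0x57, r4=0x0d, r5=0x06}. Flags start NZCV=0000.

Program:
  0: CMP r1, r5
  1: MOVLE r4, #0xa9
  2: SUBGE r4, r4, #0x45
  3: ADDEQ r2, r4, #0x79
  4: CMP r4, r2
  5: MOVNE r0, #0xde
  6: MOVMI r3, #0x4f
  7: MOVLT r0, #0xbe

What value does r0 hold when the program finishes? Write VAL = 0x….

[0] flags=1000 → (cmp)
[1] flags=1000 LE?T → r4=0xa9
[2] flags=1000 GE?F → skip
[3] flags=1000 EQ?F → skip
[4] flags=0010 → (cmp)
[5] flags=0010 NE?T → r0=0xde
[6] flags=0010 MI?F → skip
[7] flags=0010 LT?F → skip

VAL = 0xde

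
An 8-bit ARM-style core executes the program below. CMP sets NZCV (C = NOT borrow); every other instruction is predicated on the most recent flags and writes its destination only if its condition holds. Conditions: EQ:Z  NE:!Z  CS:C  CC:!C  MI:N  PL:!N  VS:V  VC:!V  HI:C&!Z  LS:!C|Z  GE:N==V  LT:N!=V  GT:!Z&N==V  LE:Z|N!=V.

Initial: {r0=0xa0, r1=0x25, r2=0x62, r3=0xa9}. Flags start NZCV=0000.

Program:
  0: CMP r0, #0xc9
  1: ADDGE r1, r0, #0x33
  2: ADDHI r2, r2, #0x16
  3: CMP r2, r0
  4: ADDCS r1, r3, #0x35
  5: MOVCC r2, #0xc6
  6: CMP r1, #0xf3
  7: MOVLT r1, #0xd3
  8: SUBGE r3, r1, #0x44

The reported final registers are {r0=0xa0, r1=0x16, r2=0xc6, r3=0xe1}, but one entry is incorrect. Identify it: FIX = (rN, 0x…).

[0] flags=1000 → (cmp)
[1] flags=1000 GE?F → skip
[2] flags=1000 HI?F → skip
[3] flags=1001 → (cmp)
[4] flags=1001 CS?F → skip
[5] flags=1001 CC?T → r2=0xc6
[6] flags=0000 → (cmp)
[7] flags=0000 LT?F → skip
[8] flags=0000 GE?T → r3=0xe1

FIX = (r1, 0x25)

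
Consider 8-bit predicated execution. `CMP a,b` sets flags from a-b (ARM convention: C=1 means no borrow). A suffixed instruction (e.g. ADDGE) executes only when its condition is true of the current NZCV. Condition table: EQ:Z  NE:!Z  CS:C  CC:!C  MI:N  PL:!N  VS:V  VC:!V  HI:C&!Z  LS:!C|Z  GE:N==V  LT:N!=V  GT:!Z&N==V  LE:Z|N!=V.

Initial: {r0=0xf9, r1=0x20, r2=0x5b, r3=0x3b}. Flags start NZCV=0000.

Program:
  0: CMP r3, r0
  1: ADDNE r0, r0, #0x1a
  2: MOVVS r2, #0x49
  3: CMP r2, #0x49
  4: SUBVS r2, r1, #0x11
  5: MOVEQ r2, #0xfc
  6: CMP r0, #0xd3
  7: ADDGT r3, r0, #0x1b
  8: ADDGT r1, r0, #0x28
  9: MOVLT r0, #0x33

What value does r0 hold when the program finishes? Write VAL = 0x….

[0] flags=0000 → (cmp)
[1] flags=0000 NE?T → r0=0x13
[2] flags=0000 VS?F → skip
[3] flags=0010 → (cmp)
[4] flags=0010 VS?F → skip
[5] flags=0010 EQ?F → skip
[6] flags=0000 → (cmp)
[7] flags=0000 GT?T → r3=0x2e
[8] flags=0000 GT?T → r1=0x3b
[9] flags=0000 LT?F → skip

VAL = 0x13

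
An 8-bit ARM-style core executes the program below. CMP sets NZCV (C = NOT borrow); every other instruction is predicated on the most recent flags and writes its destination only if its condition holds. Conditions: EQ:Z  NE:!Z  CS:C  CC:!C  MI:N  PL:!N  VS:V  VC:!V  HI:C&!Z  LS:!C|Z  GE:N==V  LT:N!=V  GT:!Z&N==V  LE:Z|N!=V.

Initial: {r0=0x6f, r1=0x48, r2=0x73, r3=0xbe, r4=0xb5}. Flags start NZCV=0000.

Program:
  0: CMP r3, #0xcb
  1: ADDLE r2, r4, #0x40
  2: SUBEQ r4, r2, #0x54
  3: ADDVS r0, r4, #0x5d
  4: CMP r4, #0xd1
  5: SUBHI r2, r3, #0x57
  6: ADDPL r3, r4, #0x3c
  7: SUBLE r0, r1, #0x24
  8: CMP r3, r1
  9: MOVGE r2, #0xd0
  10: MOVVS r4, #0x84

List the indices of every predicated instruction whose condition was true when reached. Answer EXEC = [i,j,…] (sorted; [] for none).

EXEC = [1,7,10]

[0] flags=1000 → (cmp)
[1] flags=1000 LE?T → r2=0xf5
[2] flags=1000 EQ?F → skip
[3] flags=1000 VS?F → skip
[4] flags=1000 → (cmp)
[5] flags=1000 HI?F → skip
[6] flags=1000 PL?F → skip
[7] flags=1000 LE?T → r0=0x24
[8] flags=0011 → (cmp)
[9] flags=0011 GE?F → skip
[10] flags=0011 VS?T → r4=0x84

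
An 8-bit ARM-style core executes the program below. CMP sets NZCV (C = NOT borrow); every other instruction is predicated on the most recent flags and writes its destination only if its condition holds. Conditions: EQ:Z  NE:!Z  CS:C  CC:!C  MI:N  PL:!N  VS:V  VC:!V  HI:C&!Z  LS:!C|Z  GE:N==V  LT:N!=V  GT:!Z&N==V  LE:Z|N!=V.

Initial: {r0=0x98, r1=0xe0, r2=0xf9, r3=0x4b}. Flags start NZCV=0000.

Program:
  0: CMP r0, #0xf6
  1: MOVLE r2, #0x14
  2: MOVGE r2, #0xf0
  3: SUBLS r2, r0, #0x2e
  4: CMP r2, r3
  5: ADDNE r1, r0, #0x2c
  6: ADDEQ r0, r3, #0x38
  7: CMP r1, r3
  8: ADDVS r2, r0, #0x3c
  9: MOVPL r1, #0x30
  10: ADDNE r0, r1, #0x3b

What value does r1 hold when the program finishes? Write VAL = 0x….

[0] flags=1000 → (cmp)
[1] flags=1000 LE?T → r2=0x14
[2] flags=1000 GE?F → skip
[3] flags=1000 LS?T → r2=0x6a
[4] flags=0010 → (cmp)
[5] flags=0010 NE?T → r1=0xc4
[6] flags=0010 EQ?F → skip
[7] flags=0011 → (cmp)
[8] flags=0011 VS?T → r2=0xd4
[9] flags=0011 PL?T → r1=0x30
[10] flags=0011 NE?T → r0=0x6b

VAL = 0x30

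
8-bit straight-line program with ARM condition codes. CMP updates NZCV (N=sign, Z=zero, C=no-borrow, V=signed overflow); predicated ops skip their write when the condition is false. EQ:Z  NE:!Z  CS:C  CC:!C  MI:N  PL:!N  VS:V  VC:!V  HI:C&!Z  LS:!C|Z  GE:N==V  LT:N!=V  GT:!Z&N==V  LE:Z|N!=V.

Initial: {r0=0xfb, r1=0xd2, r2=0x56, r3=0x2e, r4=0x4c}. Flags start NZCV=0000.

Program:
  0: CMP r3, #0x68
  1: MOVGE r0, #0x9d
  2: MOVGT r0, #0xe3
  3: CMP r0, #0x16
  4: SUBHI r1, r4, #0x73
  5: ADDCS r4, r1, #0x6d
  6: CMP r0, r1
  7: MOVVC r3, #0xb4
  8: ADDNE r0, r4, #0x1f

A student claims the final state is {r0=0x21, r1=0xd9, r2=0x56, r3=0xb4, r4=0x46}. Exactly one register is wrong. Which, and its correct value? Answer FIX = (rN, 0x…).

FIX = (r0, 0x65)

0: ✓ CMP  NZCV=1000
1: · MOVGE
2: · MOVGT
3: ✓ CMP  NZCV=1010
4: ✓ SUBHI  r1←0xd9
5: ✓ ADDCS  r4←0x46
6: ✓ CMP  NZCV=0010
7: ✓ MOVVC  r3←0xb4
8: ✓ ADDNE  r0←0x65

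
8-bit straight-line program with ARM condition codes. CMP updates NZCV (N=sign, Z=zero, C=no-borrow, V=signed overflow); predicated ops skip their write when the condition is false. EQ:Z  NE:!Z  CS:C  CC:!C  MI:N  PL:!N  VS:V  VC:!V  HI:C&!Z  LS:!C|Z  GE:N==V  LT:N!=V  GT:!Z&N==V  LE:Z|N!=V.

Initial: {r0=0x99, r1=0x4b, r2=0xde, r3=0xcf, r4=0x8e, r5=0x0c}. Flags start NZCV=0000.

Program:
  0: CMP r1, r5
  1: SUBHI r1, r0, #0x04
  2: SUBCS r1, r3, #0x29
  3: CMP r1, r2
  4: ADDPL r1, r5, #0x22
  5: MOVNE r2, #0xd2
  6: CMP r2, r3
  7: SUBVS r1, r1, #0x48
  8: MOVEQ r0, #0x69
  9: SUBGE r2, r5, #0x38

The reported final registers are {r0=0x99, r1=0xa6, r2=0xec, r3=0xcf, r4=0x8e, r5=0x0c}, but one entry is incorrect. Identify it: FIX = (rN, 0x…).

0: ✓ CMP  NZCV=0010
1: ✓ SUBHI  r1←0x95
2: ✓ SUBCS  r1←0xa6
3: ✓ CMP  NZCV=1000
4: · ADDPL
5: ✓ MOVNE  r2←0xd2
6: ✓ CMP  NZCV=0010
7: · SUBVS
8: · MOVEQ
9: ✓ SUBGE  r2←0xd4

FIX = (r2, 0xd4)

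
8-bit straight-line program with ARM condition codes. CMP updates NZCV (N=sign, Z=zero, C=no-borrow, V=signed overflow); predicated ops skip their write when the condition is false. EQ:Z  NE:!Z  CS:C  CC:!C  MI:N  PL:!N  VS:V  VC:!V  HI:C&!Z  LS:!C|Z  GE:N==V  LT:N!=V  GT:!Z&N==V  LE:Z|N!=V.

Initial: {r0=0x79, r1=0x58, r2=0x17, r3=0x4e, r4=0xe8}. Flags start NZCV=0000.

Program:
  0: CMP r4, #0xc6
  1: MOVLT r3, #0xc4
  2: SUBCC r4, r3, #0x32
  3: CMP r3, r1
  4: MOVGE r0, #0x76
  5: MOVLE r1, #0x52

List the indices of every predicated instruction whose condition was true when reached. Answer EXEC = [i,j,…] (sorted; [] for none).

EXEC = [5]

[0] flags=0010 → (cmp)
[1] flags=0010 LT?F → skip
[2] flags=0010 CC?F → skip
[3] flags=1000 → (cmp)
[4] flags=1000 GE?F → skip
[5] flags=1000 LE?T → r1=0x52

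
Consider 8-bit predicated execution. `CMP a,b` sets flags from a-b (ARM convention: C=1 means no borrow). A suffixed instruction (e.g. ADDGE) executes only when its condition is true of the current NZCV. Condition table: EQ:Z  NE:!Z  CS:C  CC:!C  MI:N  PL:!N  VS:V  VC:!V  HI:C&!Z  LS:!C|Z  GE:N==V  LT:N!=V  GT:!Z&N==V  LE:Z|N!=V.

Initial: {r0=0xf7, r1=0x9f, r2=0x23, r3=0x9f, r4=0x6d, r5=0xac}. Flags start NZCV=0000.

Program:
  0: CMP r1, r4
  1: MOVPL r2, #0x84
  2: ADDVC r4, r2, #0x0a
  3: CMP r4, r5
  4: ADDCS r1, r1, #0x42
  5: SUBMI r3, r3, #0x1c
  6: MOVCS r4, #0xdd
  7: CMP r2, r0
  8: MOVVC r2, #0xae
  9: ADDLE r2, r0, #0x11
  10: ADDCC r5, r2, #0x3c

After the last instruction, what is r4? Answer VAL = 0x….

0: ✓ CMP  NZCV=0011
1: ✓ MOVPL  r2←0x84
2: · ADDVC
3: ✓ CMP  NZCV=1001
4: · ADDCS
5: ✓ SUBMI  r3←0x83
6: · MOVCS
7: ✓ CMP  NZCV=1000
8: ✓ MOVVC  r2←0xae
9: ✓ ADDLE  r2←0x08
10: ✓ ADDCC  r5←0x44

VAL = 0x6d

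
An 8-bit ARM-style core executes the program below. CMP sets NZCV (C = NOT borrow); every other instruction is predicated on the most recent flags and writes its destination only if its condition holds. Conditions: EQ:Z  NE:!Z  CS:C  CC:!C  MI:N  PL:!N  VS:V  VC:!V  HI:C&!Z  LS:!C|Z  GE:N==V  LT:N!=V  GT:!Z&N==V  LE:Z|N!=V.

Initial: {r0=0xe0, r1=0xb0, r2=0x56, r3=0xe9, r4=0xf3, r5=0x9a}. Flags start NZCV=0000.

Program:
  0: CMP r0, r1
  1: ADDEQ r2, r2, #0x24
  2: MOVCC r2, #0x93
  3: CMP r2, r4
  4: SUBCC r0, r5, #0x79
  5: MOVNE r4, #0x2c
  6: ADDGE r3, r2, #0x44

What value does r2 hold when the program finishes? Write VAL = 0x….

VAL = 0x56

[0] flags=0010 → (cmp)
[1] flags=0010 EQ?F → skip
[2] flags=0010 CC?F → skip
[3] flags=0000 → (cmp)
[4] flags=0000 CC?T → r0=0x21
[5] flags=0000 NE?T → r4=0x2c
[6] flags=0000 GE?T → r3=0x9a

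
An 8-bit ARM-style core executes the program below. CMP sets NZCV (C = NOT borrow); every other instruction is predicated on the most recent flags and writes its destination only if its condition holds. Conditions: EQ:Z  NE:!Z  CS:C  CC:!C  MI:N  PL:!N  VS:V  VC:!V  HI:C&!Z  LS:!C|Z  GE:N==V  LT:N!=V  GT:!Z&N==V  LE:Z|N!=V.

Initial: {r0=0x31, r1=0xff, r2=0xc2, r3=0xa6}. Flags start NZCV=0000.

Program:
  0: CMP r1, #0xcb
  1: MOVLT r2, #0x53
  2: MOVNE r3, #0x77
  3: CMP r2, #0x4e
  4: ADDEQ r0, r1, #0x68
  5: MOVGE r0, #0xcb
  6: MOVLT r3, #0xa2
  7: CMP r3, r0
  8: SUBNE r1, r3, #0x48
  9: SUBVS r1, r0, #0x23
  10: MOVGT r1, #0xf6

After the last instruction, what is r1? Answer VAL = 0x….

0: ✓ CMP  NZCV=0010
1: · MOVLT
2: ✓ MOVNE  r3←0x77
3: ✓ CMP  NZCV=0011
4: · ADDEQ
5: · MOVGE
6: ✓ MOVLT  r3←0xa2
7: ✓ CMP  NZCV=0011
8: ✓ SUBNE  r1←0x5a
9: ✓ SUBVS  r1←0x0e
10: · MOVGT

VAL = 0x0e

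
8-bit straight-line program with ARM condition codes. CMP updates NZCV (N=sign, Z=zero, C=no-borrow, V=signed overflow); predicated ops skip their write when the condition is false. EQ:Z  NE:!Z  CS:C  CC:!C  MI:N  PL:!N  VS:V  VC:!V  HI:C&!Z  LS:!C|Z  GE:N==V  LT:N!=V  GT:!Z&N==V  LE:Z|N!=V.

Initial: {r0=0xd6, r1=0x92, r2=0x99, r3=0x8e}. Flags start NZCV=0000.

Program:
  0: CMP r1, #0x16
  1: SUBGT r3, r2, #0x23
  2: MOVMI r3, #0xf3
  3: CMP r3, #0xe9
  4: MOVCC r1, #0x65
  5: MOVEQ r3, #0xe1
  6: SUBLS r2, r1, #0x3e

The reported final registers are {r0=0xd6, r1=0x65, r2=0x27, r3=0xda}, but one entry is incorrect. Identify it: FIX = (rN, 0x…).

FIX = (r3, 0x8e)

0: ✓ CMP  NZCV=0011
1: · SUBGT
2: · MOVMI
3: ✓ CMP  NZCV=1000
4: ✓ MOVCC  r1←0x65
5: · MOVEQ
6: ✓ SUBLS  r2←0x27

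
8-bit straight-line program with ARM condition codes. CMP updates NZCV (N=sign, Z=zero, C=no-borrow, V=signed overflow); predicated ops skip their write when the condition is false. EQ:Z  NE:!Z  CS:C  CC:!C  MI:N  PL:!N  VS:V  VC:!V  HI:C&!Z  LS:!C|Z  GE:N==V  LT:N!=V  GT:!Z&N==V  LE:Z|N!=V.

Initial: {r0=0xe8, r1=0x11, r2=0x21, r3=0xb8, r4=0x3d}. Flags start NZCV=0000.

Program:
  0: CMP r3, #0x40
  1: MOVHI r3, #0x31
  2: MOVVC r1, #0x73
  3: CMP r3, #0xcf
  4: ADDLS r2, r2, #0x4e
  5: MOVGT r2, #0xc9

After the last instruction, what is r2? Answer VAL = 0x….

0: ✓ CMP  NZCV=0011
1: ✓ MOVHI  r3←0x31
2: · MOVVC
3: ✓ CMP  NZCV=0000
4: ✓ ADDLS  r2←0x6f
5: ✓ MOVGT  r2←0xc9

VAL = 0xc9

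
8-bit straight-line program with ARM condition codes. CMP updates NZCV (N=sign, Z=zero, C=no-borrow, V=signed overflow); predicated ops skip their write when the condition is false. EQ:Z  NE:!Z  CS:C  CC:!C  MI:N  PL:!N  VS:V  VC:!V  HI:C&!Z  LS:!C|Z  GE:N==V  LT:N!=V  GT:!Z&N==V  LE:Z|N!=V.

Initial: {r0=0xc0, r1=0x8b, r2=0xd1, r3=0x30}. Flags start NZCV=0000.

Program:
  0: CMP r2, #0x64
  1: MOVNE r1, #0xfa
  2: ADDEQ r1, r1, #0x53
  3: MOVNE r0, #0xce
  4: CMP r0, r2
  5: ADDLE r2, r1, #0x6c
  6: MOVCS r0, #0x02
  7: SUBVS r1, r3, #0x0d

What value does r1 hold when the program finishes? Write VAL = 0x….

VAL = 0xfa

0: ✓ CMP  NZCV=0011
1: ✓ MOVNE  r1←0xfa
2: · ADDEQ
3: ✓ MOVNE  r0←0xce
4: ✓ CMP  NZCV=1000
5: ✓ ADDLE  r2←0x66
6: · MOVCS
7: · SUBVS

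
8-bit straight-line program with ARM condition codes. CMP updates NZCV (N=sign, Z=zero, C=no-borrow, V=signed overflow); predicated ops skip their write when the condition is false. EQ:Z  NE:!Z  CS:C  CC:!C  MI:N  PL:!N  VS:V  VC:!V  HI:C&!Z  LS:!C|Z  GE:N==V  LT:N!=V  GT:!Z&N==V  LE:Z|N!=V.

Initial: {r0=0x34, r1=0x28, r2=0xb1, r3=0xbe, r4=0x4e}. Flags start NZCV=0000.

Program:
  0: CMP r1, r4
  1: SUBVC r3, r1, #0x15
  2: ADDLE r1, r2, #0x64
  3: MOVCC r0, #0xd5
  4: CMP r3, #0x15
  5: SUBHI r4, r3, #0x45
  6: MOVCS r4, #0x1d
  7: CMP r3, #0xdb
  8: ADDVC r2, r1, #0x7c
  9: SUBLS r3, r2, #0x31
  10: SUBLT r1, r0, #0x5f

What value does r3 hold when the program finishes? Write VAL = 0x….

0: ✓ CMP  NZCV=1000
1: ✓ SUBVC  r3←0x13
2: ✓ ADDLE  r1←0x15
3: ✓ MOVCC  r0←0xd5
4: ✓ CMP  NZCV=1000
5: · SUBHI
6: · MOVCS
7: ✓ CMP  NZCV=0000
8: ✓ ADDVC  r2←0x91
9: ✓ SUBLS  r3←0x60
10: · SUBLT

VAL = 0x60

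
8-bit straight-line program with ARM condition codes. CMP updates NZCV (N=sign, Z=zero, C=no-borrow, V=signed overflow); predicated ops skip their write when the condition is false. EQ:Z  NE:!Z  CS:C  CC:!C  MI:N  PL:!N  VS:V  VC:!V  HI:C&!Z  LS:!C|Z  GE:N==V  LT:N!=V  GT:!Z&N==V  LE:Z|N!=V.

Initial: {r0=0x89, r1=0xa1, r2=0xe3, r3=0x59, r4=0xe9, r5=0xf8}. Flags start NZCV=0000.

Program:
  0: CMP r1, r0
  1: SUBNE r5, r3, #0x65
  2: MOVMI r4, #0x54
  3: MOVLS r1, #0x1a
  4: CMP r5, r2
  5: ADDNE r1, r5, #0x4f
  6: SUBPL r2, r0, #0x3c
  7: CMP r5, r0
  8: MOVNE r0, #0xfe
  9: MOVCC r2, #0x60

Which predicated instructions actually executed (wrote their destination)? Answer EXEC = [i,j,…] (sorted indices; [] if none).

EXEC = [1,5,6,8]

0: ✓ CMP  NZCV=0010
1: ✓ SUBNE  r5←0xf4
2: · MOVMI
3: · MOVLS
4: ✓ CMP  NZCV=0010
5: ✓ ADDNE  r1←0x43
6: ✓ SUBPL  r2←0x4d
7: ✓ CMP  NZCV=0010
8: ✓ MOVNE  r0←0xfe
9: · MOVCC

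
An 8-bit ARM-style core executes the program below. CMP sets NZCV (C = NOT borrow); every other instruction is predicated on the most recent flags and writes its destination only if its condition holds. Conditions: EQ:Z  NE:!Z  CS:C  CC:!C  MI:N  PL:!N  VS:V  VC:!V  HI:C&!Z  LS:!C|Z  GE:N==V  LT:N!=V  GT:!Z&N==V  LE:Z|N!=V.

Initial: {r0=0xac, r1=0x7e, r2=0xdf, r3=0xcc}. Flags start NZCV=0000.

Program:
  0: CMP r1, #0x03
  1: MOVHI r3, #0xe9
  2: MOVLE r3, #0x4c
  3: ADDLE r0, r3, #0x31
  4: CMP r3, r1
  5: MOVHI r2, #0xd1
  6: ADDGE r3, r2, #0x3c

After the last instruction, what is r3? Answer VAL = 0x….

VAL = 0xe9

[0] flags=0010 → (cmp)
[1] flags=0010 HI?T → r3=0xe9
[2] flags=0010 LE?F → skip
[3] flags=0010 LE?F → skip
[4] flags=0011 → (cmp)
[5] flags=0011 HI?T → r2=0xd1
[6] flags=0011 GE?F → skip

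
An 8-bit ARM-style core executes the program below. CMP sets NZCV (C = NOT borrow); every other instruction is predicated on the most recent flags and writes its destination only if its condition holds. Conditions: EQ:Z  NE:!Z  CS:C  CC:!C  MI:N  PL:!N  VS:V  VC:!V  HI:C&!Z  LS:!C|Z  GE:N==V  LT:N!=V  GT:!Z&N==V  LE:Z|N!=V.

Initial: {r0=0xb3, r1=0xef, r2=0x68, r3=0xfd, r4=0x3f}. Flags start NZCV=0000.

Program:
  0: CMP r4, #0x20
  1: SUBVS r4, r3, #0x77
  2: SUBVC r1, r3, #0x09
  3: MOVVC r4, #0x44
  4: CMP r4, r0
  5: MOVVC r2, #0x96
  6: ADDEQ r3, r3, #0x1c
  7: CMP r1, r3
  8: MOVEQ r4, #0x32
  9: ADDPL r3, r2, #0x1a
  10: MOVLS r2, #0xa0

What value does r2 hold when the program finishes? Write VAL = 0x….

[0] flags=0010 → (cmp)
[1] flags=0010 VS?F → skip
[2] flags=0010 VC?T → r1=0xf4
[3] flags=0010 VC?T → r4=0x44
[4] flags=1001 → (cmp)
[5] flags=1001 VC?F → skip
[6] flags=1001 EQ?F → skip
[7] flags=1000 → (cmp)
[8] flags=1000 EQ?F → skip
[9] flags=1000 PL?F → skip
[10] flags=1000 LS?T → r2=0xa0

VAL = 0xa0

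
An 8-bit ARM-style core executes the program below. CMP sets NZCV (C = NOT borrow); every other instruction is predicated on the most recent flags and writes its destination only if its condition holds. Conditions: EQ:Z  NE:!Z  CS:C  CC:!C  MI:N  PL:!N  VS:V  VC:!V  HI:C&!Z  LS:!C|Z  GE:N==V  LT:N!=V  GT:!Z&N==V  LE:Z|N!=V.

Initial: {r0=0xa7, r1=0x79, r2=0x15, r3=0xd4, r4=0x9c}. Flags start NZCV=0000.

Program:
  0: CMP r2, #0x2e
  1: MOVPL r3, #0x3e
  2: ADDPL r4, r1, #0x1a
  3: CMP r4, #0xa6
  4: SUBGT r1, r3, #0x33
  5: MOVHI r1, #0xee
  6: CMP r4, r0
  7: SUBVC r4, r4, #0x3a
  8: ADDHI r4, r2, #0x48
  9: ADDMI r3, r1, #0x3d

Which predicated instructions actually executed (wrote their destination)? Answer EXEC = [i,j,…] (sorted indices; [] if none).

0: ✓ CMP  NZCV=1000
1: · MOVPL
2: · ADDPL
3: ✓ CMP  NZCV=1000
4: · SUBGT
5: · MOVHI
6: ✓ CMP  NZCV=1000
7: ✓ SUBVC  r4←0x62
8: · ADDHI
9: ✓ ADDMI  r3←0xb6

EXEC = [7,9]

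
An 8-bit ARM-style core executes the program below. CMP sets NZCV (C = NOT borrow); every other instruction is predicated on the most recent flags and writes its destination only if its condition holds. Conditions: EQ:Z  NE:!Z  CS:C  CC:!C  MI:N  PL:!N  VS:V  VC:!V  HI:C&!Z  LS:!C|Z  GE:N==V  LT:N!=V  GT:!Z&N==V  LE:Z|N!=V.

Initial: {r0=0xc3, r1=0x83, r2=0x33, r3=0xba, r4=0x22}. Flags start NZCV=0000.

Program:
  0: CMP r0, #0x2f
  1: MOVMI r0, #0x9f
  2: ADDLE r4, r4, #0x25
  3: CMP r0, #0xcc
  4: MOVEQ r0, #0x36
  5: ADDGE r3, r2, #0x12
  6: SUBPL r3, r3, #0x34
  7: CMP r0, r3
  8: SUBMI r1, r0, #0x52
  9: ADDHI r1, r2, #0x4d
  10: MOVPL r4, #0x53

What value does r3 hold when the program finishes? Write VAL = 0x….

[0] flags=1010 → (cmp)
[1] flags=1010 MI?T → r0=0x9f
[2] flags=1010 LE?T → r4=0x47
[3] flags=1000 → (cmp)
[4] flags=1000 EQ?F → skip
[5] flags=1000 GE?F → skip
[6] flags=1000 PL?F → skip
[7] flags=1000 → (cmp)
[8] flags=1000 MI?T → r1=0x4d
[9] flags=1000 HI?F → skip
[10] flags=1000 PL?F → skip

VAL = 0xba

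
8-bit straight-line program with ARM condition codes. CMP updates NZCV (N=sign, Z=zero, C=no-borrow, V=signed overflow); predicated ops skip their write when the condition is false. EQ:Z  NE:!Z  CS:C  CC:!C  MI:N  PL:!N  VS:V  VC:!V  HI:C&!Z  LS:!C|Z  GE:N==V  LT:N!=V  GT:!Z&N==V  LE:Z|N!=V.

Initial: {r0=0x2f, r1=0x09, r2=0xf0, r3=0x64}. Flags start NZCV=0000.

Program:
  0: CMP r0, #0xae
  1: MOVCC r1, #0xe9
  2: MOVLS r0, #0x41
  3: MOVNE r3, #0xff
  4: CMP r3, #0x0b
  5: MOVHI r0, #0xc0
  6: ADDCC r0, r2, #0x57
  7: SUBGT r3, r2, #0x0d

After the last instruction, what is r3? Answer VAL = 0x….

0: ✓ CMP  NZCV=1001
1: ✓ MOVCC  r1←0xe9
2: ✓ MOVLS  r0←0x41
3: ✓ MOVNE  r3←0xff
4: ✓ CMP  NZCV=1010
5: ✓ MOVHI  r0←0xc0
6: · ADDCC
7: · SUBGT

VAL = 0xff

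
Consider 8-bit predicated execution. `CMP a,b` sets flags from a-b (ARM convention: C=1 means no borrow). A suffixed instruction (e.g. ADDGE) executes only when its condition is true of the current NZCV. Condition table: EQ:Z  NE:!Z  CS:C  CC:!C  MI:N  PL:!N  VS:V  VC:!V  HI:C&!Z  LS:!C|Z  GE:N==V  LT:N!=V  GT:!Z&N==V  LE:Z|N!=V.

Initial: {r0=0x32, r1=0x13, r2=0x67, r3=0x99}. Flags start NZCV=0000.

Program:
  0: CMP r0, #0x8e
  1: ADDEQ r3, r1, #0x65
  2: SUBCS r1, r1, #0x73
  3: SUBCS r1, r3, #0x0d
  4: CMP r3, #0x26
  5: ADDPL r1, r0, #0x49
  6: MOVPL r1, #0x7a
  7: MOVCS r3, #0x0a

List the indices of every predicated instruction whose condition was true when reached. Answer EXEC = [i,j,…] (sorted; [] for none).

EXEC = [5,6,7]

0: ✓ CMP  NZCV=1001
1: · ADDEQ
2: · SUBCS
3: · SUBCS
4: ✓ CMP  NZCV=0011
5: ✓ ADDPL  r1←0x7b
6: ✓ MOVPL  r1←0x7a
7: ✓ MOVCS  r3←0x0a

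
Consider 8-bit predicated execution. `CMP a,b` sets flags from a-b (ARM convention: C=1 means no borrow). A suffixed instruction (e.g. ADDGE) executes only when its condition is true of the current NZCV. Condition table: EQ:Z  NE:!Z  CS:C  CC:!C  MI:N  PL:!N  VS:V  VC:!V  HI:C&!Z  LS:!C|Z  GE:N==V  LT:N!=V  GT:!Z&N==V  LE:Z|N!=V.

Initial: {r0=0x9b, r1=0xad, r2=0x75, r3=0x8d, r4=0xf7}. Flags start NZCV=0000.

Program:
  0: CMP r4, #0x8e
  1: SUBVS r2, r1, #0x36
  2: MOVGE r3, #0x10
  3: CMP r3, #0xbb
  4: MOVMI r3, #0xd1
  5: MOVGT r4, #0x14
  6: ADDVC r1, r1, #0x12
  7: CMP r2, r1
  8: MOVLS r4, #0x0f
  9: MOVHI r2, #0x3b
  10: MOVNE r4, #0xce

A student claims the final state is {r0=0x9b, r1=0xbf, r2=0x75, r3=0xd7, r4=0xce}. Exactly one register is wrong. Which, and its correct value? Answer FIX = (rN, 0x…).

FIX = (r3, 0x10)

[0] flags=0010 → (cmp)
[1] flags=0010 VS?F → skip
[2] flags=0010 GE?T → r3=0x10
[3] flags=0000 → (cmp)
[4] flags=0000 MI?F → skip
[5] flags=0000 GT?T → r4=0x14
[6] flags=0000 VC?T → r1=0xbf
[7] flags=1001 → (cmp)
[8] flags=1001 LS?T → r4=0x0f
[9] flags=1001 HI?F → skip
[10] flags=1001 NE?T → r4=0xce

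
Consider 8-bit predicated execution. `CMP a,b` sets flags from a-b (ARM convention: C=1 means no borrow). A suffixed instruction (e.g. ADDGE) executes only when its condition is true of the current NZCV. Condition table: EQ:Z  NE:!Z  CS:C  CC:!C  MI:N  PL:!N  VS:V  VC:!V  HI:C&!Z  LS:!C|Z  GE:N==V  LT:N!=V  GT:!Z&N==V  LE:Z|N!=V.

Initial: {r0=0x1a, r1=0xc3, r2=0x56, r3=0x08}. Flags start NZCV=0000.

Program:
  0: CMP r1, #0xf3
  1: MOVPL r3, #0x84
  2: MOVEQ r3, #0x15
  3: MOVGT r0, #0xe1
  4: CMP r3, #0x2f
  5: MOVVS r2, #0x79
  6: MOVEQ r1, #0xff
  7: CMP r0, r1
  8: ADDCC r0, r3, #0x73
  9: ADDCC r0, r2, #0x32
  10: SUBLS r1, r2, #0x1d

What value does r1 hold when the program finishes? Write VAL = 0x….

[0] flags=1000 → (cmp)
[1] flags=1000 PL?F → skip
[2] flags=1000 EQ?F → skip
[3] flags=1000 GT?F → skip
[4] flags=1000 → (cmp)
[5] flags=1000 VS?F → skip
[6] flags=1000 EQ?F → skip
[7] flags=0000 → (cmp)
[8] flags=0000 CC?T → r0=0x7b
[9] flags=0000 CC?T → r0=0x88
[10] flags=0000 LS?T → r1=0x39

VAL = 0x39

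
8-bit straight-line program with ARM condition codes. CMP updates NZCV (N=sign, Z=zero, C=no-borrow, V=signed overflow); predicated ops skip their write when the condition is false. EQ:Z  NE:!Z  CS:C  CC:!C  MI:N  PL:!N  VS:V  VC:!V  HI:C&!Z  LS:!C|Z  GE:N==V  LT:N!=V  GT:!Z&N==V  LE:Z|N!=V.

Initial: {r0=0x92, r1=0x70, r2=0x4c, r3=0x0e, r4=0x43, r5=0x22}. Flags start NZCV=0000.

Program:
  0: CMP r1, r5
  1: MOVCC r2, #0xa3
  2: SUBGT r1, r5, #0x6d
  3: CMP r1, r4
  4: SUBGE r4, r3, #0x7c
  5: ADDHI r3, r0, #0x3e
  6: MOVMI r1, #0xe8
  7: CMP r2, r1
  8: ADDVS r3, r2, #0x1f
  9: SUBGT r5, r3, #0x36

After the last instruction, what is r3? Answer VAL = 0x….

0: ✓ CMP  NZCV=0010
1: · MOVCC
2: ✓ SUBGT  r1←0xb5
3: ✓ CMP  NZCV=0011
4: · SUBGE
5: ✓ ADDHI  r3←0xd0
6: · MOVMI
7: ✓ CMP  NZCV=1001
8: ✓ ADDVS  r3←0x6b
9: ✓ SUBGT  r5←0x35

VAL = 0x6b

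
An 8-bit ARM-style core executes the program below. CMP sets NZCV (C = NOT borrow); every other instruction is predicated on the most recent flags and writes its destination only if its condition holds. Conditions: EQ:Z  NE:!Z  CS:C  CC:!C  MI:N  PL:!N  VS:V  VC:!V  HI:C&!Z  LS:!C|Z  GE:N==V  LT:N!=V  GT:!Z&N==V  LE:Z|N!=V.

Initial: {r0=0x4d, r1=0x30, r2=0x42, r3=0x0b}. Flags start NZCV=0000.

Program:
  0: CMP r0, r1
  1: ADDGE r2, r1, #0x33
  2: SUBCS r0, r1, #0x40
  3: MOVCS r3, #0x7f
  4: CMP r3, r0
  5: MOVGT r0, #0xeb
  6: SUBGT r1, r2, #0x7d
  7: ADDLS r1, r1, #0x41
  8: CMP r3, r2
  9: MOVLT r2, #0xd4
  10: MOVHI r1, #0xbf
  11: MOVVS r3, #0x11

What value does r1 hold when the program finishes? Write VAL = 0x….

[0] flags=0010 → (cmp)
[1] flags=0010 GE?T → r2=0x63
[2] flags=0010 CS?T → r0=0xf0
[3] flags=0010 CS?T → r3=0x7f
[4] flags=1001 → (cmp)
[5] flags=1001 GT?T → r0=0xeb
[6] flags=1001 GT?T → r1=0xe6
[7] flags=1001 LS?T → r1=0x27
[8] flags=0010 → (cmp)
[9] flags=0010 LT?F → skip
[10] flags=0010 HI?T → r1=0xbf
[11] flags=0010 VS?F → skip

VAL = 0xbf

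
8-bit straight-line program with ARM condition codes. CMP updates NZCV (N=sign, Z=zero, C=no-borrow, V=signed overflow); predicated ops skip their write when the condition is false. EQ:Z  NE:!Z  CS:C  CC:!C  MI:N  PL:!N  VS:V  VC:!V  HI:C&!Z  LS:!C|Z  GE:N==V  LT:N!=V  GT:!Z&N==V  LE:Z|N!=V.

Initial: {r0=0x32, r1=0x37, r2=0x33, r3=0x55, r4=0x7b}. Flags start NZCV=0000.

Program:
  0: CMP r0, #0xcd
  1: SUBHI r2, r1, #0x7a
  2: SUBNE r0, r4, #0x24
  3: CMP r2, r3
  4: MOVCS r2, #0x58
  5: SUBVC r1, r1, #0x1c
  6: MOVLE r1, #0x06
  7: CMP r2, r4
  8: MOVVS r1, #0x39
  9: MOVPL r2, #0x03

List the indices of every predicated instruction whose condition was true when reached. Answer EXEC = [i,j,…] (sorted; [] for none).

EXEC = [2,5,6]

0: ✓ CMP  NZCV=0000
1: · SUBHI
2: ✓ SUBNE  r0←0x57
3: ✓ CMP  NZCV=1000
4: · MOVCS
5: ✓ SUBVC  r1←0x1b
6: ✓ MOVLE  r1←0x06
7: ✓ CMP  NZCV=1000
8: · MOVVS
9: · MOVPL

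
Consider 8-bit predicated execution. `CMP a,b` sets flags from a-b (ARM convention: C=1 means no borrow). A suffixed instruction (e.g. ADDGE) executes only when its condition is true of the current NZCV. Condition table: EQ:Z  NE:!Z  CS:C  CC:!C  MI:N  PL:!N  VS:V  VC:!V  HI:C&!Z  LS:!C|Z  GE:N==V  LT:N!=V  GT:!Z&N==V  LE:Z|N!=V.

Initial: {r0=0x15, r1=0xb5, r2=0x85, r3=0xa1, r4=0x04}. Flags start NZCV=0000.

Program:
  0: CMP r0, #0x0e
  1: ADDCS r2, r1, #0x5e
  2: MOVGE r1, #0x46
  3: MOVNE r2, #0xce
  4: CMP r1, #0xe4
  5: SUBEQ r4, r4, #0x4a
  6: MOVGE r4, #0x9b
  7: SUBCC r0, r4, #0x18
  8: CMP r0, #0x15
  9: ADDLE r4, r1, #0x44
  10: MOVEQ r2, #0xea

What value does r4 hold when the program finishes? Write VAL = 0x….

[0] flags=0010 → (cmp)
[1] flags=0010 CS?T → r2=0x13
[2] flags=0010 GE?T → r1=0x46
[3] flags=0010 NE?T → r2=0xce
[4] flags=0000 → (cmp)
[5] flags=0000 EQ?F → skip
[6] flags=0000 GE?T → r4=0x9b
[7] flags=0000 CC?T → r0=0x83
[8] flags=0011 → (cmp)
[9] flags=0011 LE?T → r4=0x8a
[10] flags=0011 EQ?F → skip

VAL = 0x8a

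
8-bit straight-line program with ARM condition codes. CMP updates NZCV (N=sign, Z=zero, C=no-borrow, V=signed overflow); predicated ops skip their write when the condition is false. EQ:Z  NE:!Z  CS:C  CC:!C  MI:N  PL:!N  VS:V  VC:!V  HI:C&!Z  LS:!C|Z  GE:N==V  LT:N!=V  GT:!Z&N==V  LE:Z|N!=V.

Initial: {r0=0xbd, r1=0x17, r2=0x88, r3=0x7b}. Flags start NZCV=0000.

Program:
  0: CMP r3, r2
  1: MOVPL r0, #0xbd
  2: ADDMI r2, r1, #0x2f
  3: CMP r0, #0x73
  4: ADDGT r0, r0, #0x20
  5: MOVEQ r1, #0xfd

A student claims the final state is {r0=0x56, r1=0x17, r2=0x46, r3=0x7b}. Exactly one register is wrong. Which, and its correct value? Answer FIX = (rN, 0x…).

FIX = (r0, 0xbd)

[0] flags=1001 → (cmp)
[1] flags=1001 PL?F → skip
[2] flags=1001 MI?T → r2=0x46
[3] flags=0011 → (cmp)
[4] flags=0011 GT?F → skip
[5] flags=0011 EQ?F → skip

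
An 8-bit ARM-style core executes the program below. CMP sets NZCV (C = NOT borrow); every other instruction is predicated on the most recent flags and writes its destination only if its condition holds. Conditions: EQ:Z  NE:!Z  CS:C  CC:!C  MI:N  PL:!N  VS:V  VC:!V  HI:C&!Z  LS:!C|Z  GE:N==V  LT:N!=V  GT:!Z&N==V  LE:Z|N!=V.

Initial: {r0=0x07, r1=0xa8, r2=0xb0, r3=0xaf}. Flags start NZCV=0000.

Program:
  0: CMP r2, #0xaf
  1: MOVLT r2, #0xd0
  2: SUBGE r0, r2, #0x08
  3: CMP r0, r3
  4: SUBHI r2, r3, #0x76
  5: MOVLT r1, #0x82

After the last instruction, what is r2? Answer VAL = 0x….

VAL = 0xb0

0: ✓ CMP  NZCV=0010
1: · MOVLT
2: ✓ SUBGE  r0←0xa8
3: ✓ CMP  NZCV=1000
4: · SUBHI
5: ✓ MOVLT  r1←0x82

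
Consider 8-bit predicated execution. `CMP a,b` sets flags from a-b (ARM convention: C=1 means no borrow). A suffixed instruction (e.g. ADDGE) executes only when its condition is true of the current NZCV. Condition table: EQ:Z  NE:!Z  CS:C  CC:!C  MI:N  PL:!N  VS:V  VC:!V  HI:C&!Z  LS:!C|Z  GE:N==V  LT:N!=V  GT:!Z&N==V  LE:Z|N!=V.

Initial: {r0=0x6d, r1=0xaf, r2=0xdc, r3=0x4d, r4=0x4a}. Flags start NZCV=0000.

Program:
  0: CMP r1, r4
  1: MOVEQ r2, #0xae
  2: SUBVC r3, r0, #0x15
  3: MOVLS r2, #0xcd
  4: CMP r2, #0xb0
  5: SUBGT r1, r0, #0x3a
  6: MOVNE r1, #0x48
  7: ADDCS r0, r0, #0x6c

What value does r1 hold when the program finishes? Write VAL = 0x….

0: ✓ CMP  NZCV=0011
1: · MOVEQ
2: · SUBVC
3: · MOVLS
4: ✓ CMP  NZCV=0010
5: ✓ SUBGT  r1←0x33
6: ✓ MOVNE  r1←0x48
7: ✓ ADDCS  r0←0xd9

VAL = 0x48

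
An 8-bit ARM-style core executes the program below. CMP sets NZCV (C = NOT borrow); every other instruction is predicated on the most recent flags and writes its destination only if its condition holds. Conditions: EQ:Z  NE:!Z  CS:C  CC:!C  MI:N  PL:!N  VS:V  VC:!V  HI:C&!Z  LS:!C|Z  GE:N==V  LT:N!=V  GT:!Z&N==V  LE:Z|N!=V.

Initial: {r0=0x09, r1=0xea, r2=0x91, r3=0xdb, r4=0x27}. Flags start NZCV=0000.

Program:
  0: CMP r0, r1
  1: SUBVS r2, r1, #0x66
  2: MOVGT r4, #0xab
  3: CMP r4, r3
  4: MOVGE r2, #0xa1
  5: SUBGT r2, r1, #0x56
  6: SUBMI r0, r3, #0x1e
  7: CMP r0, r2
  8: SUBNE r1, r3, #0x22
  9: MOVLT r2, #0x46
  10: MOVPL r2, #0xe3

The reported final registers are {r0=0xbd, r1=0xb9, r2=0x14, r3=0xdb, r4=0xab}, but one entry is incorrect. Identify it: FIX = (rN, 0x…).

FIX = (r2, 0xe3)

0: ✓ CMP  NZCV=0000
1: · SUBVS
2: ✓ MOVGT  r4←0xab
3: ✓ CMP  NZCV=1000
4: · MOVGE
5: · SUBGT
6: ✓ SUBMI  r0←0xbd
7: ✓ CMP  NZCV=0010
8: ✓ SUBNE  r1←0xb9
9: · MOVLT
10: ✓ MOVPL  r2←0xe3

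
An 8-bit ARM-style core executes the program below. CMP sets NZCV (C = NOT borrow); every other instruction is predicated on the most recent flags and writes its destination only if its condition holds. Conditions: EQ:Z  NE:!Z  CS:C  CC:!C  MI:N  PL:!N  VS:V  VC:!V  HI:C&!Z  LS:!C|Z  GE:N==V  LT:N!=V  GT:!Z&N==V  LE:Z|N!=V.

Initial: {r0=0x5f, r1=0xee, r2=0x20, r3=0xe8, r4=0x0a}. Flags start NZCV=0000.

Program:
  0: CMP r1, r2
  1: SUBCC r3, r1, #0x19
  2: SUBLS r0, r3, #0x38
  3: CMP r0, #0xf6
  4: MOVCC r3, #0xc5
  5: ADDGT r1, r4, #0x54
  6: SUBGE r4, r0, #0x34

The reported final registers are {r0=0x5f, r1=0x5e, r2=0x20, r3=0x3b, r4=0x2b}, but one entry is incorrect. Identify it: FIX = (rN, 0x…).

FIX = (r3, 0xc5)

0: ✓ CMP  NZCV=1010
1: · SUBCC
2: · SUBLS
3: ✓ CMP  NZCV=0000
4: ✓ MOVCC  r3←0xc5
5: ✓ ADDGT  r1←0x5e
6: ✓ SUBGE  r4←0x2b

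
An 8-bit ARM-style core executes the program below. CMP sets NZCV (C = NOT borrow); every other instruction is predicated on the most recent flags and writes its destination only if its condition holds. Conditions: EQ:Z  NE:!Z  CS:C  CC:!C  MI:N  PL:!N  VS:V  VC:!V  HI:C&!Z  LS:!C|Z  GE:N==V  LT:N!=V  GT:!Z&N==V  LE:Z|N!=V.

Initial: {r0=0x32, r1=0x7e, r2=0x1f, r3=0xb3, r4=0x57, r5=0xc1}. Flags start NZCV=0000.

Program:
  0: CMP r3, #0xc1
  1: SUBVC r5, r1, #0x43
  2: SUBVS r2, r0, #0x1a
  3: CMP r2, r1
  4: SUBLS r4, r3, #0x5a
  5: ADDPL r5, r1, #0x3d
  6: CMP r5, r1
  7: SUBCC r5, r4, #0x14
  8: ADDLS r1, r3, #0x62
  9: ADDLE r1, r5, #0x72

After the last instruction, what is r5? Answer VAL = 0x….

[0] flags=1000 → (cmp)
[1] flags=1000 VC?T → r5=0x3b
[2] flags=1000 VS?F → skip
[3] flags=1000 → (cmp)
[4] flags=1000 LS?T → r4=0x59
[5] flags=1000 PL?F → skip
[6] flags=1000 → (cmp)
[7] flags=1000 CC?T → r5=0x45
[8] flags=1000 LS?T → r1=0x15
[9] flags=1000 LE?T → r1=0xb7

VAL = 0x45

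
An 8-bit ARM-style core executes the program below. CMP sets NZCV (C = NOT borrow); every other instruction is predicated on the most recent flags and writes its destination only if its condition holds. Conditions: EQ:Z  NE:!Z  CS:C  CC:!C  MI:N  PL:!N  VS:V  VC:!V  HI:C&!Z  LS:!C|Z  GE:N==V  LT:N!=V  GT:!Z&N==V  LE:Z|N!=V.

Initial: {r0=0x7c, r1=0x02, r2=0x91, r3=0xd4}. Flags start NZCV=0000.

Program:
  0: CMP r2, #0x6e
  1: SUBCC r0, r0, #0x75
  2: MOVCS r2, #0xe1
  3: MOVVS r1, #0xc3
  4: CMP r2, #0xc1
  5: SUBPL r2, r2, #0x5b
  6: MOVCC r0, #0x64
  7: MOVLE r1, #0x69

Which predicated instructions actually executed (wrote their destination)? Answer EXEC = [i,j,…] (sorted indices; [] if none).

EXEC = [2,3,5]

[0] flags=0011 → (cmp)
[1] flags=0011 CC?F → skip
[2] flags=0011 CS?T → r2=0xe1
[3] flags=0011 VS?T → r1=0xc3
[4] flags=0010 → (cmp)
[5] flags=0010 PL?T → r2=0x86
[6] flags=0010 CC?F → skip
[7] flags=0010 LE?F → skip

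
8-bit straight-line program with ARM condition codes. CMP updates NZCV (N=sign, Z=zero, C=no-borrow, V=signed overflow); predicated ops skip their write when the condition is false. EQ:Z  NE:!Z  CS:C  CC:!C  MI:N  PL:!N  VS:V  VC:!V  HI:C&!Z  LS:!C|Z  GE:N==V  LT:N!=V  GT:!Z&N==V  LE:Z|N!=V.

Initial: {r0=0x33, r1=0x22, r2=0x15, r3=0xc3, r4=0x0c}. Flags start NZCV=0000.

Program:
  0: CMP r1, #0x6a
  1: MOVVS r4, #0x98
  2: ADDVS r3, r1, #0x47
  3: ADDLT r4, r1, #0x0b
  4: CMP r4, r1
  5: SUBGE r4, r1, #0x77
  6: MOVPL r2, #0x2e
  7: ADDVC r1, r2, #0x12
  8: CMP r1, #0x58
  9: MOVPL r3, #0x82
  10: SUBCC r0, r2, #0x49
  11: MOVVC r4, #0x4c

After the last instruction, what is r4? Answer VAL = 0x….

[0] flags=1000 → (cmp)
[1] flags=1000 VS?F → skip
[2] flags=1000 VS?F → skip
[3] flags=1000 LT?T → r4=0x2d
[4] flags=0010 → (cmp)
[5] flags=0010 GE?T → r4=0xab
[6] flags=0010 PL?T → r2=0x2e
[7] flags=0010 VC?T → r1=0x40
[8] flags=1000 → (cmp)
[9] flags=1000 PL?F → skip
[10] flags=1000 CC?T → r0=0xe5
[11] flags=1000 VC?T → r4=0x4c

VAL = 0x4c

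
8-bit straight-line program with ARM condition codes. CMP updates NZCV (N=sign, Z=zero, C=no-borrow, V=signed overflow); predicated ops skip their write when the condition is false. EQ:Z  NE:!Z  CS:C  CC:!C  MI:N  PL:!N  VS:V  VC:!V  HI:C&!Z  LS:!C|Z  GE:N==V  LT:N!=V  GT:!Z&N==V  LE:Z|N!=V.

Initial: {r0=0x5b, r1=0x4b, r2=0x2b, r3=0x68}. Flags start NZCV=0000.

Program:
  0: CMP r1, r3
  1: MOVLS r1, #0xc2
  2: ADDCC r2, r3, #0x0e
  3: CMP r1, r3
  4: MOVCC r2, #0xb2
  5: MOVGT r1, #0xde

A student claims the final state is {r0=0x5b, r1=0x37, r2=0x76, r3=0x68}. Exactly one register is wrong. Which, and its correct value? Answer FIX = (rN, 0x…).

FIX = (r1, 0xc2)

0: ✓ CMP  NZCV=1000
1: ✓ MOVLS  r1←0xc2
2: ✓ ADDCC  r2←0x76
3: ✓ CMP  NZCV=0011
4: · MOVCC
5: · MOVGT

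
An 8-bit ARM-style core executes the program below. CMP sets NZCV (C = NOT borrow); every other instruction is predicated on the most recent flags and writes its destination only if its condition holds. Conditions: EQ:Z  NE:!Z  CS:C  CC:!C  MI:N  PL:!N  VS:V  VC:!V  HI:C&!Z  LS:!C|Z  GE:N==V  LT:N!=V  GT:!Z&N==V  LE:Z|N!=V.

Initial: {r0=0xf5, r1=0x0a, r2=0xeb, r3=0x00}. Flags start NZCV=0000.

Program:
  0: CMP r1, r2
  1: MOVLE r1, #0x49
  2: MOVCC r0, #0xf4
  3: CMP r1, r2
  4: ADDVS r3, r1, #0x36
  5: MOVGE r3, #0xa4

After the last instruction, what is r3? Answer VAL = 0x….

0: ✓ CMP  NZCV=0000
1: · MOVLE
2: ✓ MOVCC  r0←0xf4
3: ✓ CMP  NZCV=0000
4: · ADDVS
5: ✓ MOVGE  r3←0xa4

VAL = 0xa4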